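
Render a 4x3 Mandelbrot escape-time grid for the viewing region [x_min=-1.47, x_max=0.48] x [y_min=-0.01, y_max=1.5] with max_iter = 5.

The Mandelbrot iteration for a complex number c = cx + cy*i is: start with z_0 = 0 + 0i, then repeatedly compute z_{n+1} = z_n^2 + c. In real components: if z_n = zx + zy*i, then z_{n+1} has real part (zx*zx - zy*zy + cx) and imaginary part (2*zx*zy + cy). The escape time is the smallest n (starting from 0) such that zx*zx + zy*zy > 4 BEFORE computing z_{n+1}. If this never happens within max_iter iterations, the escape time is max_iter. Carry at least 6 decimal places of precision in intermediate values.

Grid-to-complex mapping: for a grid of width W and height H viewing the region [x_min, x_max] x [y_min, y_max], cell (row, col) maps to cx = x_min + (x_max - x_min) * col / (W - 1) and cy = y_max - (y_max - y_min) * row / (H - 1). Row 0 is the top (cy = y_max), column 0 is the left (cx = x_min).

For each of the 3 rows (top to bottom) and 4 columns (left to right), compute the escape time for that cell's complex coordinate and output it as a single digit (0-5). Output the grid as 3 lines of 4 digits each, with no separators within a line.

Answer: 1222
3453
5555

Derivation:
(row=0, col=0): c = -1.4700 + 1.5000i → escape time 1
(row=0, col=1): c = -0.8200 + 1.5000i → escape time 2
(row=0, col=2): c = -0.1700 + 1.5000i → escape time 2
(row=0, col=3): c = 0.4800 + 1.5000i → escape time 2
(row=1, col=0): c = -1.4700 + 0.7450i → escape time 3
(row=1, col=1): c = -0.8200 + 0.7450i → escape time 4
(row=1, col=2): c = -0.1700 + 0.7450i → escape time 5
(row=1, col=3): c = 0.4800 + 0.7450i → escape time 3
(row=2, col=0): c = -1.4700 + -0.0100i → escape time 5
(row=2, col=1): c = -0.8200 + -0.0100i → escape time 5
(row=2, col=2): c = -0.1700 + -0.0100i → escape time 5
(row=2, col=3): c = 0.4800 + -0.0100i → escape time 5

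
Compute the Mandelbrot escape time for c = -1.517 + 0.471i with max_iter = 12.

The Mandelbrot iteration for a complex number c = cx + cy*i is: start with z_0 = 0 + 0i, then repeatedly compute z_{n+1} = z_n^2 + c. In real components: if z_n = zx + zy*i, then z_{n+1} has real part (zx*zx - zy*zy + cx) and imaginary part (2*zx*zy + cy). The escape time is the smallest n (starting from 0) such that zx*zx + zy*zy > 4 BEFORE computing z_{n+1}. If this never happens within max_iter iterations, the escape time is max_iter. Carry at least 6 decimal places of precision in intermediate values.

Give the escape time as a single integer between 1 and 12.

z_0 = 0 + 0i, c = -1.5170 + 0.4710i
Iter 1: z = -1.5170 + 0.4710i, |z|^2 = 2.5231
Iter 2: z = 0.5624 + -0.9580i, |z|^2 = 1.2341
Iter 3: z = -2.1184 + -0.6067i, |z|^2 = 4.8558
Escaped at iteration 3

Answer: 3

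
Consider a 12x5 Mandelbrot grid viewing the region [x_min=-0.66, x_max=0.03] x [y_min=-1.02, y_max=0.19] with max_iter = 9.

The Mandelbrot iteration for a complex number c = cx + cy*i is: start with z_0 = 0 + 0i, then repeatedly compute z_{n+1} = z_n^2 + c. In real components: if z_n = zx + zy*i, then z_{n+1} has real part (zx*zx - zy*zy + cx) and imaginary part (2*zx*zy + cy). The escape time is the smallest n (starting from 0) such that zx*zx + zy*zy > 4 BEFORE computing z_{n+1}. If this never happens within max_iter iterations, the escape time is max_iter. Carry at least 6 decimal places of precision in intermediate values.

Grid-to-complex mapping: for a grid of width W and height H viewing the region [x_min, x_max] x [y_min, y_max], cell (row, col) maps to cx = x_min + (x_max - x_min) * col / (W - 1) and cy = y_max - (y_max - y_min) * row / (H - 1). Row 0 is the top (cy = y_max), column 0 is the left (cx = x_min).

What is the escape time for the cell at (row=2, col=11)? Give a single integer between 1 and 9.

Answer: 9

Derivation:
z_0 = 0 + 0i, c = 0.0300 + -0.4150i
Iter 1: z = 0.0300 + -0.4150i, |z|^2 = 0.1731
Iter 2: z = -0.1413 + -0.4399i, |z|^2 = 0.2135
Iter 3: z = -0.1435 + -0.2907i, |z|^2 = 0.1051
Iter 4: z = -0.0339 + -0.3316i, |z|^2 = 0.1111
Iter 5: z = -0.0788 + -0.3925i, |z|^2 = 0.1603
Iter 6: z = -0.1179 + -0.3532i, |z|^2 = 0.1386
Iter 7: z = -0.0808 + -0.3317i, |z|^2 = 0.1166
Iter 8: z = -0.0735 + -0.3614i, |z|^2 = 0.1360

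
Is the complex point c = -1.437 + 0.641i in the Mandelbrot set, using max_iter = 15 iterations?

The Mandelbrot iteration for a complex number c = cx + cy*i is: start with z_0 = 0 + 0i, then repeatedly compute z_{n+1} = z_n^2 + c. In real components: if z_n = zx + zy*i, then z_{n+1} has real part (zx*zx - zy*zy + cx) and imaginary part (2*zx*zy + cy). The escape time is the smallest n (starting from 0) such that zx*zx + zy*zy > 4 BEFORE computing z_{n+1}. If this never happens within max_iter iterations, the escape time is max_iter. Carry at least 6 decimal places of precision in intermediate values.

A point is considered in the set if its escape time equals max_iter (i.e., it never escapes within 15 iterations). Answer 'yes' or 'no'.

z_0 = 0 + 0i, c = -1.4370 + 0.6410i
Iter 1: z = -1.4370 + 0.6410i, |z|^2 = 2.4758
Iter 2: z = 0.2171 + -1.2012i, |z|^2 = 1.4901
Iter 3: z = -2.8328 + 0.1195i, |z|^2 = 8.0392
Escaped at iteration 3

Answer: no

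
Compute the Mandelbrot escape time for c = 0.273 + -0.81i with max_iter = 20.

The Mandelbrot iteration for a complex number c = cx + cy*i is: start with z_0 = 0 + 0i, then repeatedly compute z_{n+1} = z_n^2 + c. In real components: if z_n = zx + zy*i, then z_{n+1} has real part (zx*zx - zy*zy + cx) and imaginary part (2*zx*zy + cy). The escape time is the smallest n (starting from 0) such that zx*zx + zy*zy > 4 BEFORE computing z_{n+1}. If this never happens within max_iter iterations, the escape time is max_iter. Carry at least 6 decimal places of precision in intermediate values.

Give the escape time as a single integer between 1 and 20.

z_0 = 0 + 0i, c = 0.2730 + -0.8100i
Iter 1: z = 0.2730 + -0.8100i, |z|^2 = 0.7306
Iter 2: z = -0.3086 + -1.2523i, |z|^2 = 1.6634
Iter 3: z = -1.1999 + -0.0372i, |z|^2 = 1.4412
Iter 4: z = 1.7115 + -0.7208i, |z|^2 = 3.4487
Iter 5: z = 2.6826 + -3.2772i, |z|^2 = 17.9363
Escaped at iteration 5

Answer: 5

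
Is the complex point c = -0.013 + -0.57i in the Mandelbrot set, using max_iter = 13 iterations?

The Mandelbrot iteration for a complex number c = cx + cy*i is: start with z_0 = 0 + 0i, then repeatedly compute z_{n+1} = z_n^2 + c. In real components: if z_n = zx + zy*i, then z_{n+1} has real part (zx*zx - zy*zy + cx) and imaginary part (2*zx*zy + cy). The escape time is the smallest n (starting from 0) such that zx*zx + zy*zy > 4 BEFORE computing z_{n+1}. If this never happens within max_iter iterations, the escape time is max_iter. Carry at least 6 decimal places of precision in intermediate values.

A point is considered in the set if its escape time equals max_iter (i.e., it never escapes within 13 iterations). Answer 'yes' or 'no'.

Answer: yes

Derivation:
z_0 = 0 + 0i, c = -0.0130 + -0.5700i
Iter 1: z = -0.0130 + -0.5700i, |z|^2 = 0.3251
Iter 2: z = -0.3377 + -0.5552i, |z|^2 = 0.4223
Iter 3: z = -0.2072 + -0.1950i, |z|^2 = 0.0809
Iter 4: z = -0.0081 + -0.4892i, |z|^2 = 0.2394
Iter 5: z = -0.2523 + -0.5621i, |z|^2 = 0.3796
Iter 6: z = -0.2653 + -0.2864i, |z|^2 = 0.1524
Iter 7: z = -0.0247 + -0.4180i, |z|^2 = 0.1754
Iter 8: z = -0.1871 + -0.5494i, |z|^2 = 0.3368
Iter 9: z = -0.2798 + -0.3644i, |z|^2 = 0.2111
Iter 10: z = -0.0675 + -0.3661i, |z|^2 = 0.1386
Iter 11: z = -0.1425 + -0.5206i, |z|^2 = 0.2913
Iter 12: z = -0.2637 + -0.4217i, |z|^2 = 0.2473
Did not escape in 13 iterations → in set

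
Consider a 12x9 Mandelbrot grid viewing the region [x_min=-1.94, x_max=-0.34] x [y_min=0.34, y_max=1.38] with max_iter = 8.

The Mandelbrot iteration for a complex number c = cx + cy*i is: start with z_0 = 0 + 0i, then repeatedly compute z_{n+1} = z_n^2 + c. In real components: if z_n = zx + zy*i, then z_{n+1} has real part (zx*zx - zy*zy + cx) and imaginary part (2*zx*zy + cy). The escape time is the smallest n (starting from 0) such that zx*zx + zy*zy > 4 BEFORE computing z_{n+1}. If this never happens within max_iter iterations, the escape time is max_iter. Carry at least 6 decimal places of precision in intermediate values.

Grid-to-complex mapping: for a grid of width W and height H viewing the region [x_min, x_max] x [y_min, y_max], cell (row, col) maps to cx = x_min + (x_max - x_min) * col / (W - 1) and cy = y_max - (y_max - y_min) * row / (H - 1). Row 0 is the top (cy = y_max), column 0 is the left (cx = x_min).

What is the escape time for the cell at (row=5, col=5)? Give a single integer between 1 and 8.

z_0 = 0 + 0i, c = -1.2127 + 0.7300i
Iter 1: z = -1.2127 + 0.7300i, |z|^2 = 2.0036
Iter 2: z = -0.2749 + -1.0406i, |z|^2 = 1.1584
Iter 3: z = -2.2200 + 1.3022i, |z|^2 = 6.6238
Escaped at iteration 3

Answer: 3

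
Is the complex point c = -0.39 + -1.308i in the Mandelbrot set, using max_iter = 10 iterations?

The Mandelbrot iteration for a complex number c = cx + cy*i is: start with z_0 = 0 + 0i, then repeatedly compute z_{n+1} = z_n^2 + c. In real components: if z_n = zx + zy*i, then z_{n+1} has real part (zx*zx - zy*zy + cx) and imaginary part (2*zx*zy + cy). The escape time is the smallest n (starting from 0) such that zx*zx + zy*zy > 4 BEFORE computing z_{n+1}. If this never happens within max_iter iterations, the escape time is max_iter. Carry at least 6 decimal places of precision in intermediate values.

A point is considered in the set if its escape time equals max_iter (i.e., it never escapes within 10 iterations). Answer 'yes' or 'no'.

Answer: no

Derivation:
z_0 = 0 + 0i, c = -0.3900 + -1.3080i
Iter 1: z = -0.3900 + -1.3080i, |z|^2 = 1.8630
Iter 2: z = -1.9488 + -0.2878i, |z|^2 = 3.8805
Iter 3: z = 3.3249 + -0.1864i, |z|^2 = 11.0896
Escaped at iteration 3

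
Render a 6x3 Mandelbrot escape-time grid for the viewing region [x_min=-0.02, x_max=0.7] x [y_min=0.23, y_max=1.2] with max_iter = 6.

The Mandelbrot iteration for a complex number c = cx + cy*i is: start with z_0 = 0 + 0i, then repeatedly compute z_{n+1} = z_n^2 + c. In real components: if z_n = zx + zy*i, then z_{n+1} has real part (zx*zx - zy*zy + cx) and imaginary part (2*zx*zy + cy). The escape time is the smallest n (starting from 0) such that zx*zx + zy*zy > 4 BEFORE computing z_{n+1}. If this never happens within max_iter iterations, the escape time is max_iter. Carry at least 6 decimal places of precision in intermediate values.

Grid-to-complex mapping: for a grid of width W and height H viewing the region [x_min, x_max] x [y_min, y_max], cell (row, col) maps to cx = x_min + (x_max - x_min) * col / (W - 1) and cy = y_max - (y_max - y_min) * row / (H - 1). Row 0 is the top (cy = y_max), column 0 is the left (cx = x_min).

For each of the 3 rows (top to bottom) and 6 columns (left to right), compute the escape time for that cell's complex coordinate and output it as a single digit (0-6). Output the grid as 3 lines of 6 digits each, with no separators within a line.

(row=0, col=0): c = -0.0200 + 1.2000i → escape time 3
(row=0, col=1): c = 0.1240 + 1.2000i → escape time 3
(row=0, col=2): c = 0.2680 + 1.2000i → escape time 2
(row=0, col=3): c = 0.4120 + 1.2000i → escape time 2
(row=0, col=4): c = 0.5560 + 1.2000i → escape time 2
(row=0, col=5): c = 0.7000 + 1.2000i → escape time 2
(row=1, col=0): c = -0.0200 + 0.7150i → escape time 6
(row=1, col=1): c = 0.1240 + 0.7150i → escape time 6
(row=1, col=2): c = 0.2680 + 0.7150i → escape time 6
(row=1, col=3): c = 0.4120 + 0.7150i → escape time 4
(row=1, col=4): c = 0.5560 + 0.7150i → escape time 3
(row=1, col=5): c = 0.7000 + 0.7150i → escape time 3
(row=2, col=0): c = -0.0200 + 0.2300i → escape time 6
(row=2, col=1): c = 0.1240 + 0.2300i → escape time 6
(row=2, col=2): c = 0.2680 + 0.2300i → escape time 6
(row=2, col=3): c = 0.4120 + 0.2300i → escape time 6
(row=2, col=4): c = 0.5560 + 0.2300i → escape time 4
(row=2, col=5): c = 0.7000 + 0.2300i → escape time 3

Answer: 332222
666433
666643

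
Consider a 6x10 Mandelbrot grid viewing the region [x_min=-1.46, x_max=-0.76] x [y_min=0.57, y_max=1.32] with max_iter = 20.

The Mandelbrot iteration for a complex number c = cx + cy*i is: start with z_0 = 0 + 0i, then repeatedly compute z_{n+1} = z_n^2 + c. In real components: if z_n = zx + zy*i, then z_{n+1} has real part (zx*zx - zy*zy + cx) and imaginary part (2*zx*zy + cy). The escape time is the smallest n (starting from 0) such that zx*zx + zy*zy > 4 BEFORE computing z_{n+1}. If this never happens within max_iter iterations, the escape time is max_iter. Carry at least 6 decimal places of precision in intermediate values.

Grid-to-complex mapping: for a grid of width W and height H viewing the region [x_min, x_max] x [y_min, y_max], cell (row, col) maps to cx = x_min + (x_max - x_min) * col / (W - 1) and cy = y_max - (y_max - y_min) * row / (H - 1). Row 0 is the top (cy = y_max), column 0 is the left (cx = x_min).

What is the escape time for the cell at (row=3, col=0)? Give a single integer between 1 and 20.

Answer: 2

Derivation:
z_0 = 0 + 0i, c = -1.4600 + 1.0700i
Iter 1: z = -1.4600 + 1.0700i, |z|^2 = 3.2765
Iter 2: z = -0.4733 + -2.0544i, |z|^2 = 4.4446
Escaped at iteration 2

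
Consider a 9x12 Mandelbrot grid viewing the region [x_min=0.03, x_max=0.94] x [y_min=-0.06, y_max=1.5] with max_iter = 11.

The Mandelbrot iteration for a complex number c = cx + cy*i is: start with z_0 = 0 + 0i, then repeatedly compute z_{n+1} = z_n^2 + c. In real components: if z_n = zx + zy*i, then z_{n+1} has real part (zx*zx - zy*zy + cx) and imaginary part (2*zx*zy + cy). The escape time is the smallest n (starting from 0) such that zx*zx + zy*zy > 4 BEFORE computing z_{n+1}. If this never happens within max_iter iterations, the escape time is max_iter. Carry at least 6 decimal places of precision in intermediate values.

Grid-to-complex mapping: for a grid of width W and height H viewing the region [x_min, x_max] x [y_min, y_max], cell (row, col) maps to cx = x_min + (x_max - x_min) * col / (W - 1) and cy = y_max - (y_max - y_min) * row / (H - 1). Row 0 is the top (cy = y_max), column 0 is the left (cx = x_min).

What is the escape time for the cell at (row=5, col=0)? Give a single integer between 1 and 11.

Answer: 10

Derivation:
z_0 = 0 + 0i, c = 0.0300 + 0.7909i
Iter 1: z = 0.0300 + 0.7909i, |z|^2 = 0.6264
Iter 2: z = -0.5946 + 0.8384i, |z|^2 = 1.0564
Iter 3: z = -0.3193 + -0.2061i, |z|^2 = 0.1444
Iter 4: z = 0.0894 + 0.9225i, |z|^2 = 0.8591
Iter 5: z = -0.8131 + 0.9559i, |z|^2 = 1.5749
Iter 6: z = -0.2227 + -0.7635i, |z|^2 = 0.6326
Iter 7: z = -0.5034 + 1.1310i, |z|^2 = 1.5326
Iter 8: z = -0.9958 + -0.3478i, |z|^2 = 1.1125
Iter 9: z = 0.9006 + 1.4836i, |z|^2 = 3.0121
Iter 10: z = -1.3598 + 3.4632i, |z|^2 = 13.8427
Escaped at iteration 10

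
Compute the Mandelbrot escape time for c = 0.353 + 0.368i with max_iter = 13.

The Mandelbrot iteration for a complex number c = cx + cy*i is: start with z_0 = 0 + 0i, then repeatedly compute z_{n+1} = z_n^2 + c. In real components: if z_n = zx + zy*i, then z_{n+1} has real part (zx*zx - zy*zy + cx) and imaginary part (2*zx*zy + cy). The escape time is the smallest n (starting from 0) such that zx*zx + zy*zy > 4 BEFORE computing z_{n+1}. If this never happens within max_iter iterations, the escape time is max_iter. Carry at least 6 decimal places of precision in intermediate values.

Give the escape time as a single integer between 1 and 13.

Answer: 13

Derivation:
z_0 = 0 + 0i, c = 0.3530 + 0.3680i
Iter 1: z = 0.3530 + 0.3680i, |z|^2 = 0.2600
Iter 2: z = 0.3422 + 0.6278i, |z|^2 = 0.5112
Iter 3: z = 0.0759 + 0.7977i, |z|^2 = 0.6420
Iter 4: z = -0.2775 + 0.4892i, |z|^2 = 0.3163
Iter 5: z = 0.1907 + 0.0965i, |z|^2 = 0.0457
Iter 6: z = 0.3801 + 0.4048i, |z|^2 = 0.3083
Iter 7: z = 0.3336 + 0.6757i, |z|^2 = 0.5678
Iter 8: z = 0.0077 + 0.8188i, |z|^2 = 0.6705
Iter 9: z = -0.3173 + 0.3806i, |z|^2 = 0.2455
Iter 10: z = 0.3089 + 0.1265i, |z|^2 = 0.1114
Iter 11: z = 0.4324 + 0.4461i, |z|^2 = 0.3860
Iter 12: z = 0.3410 + 0.7538i, |z|^2 = 0.6845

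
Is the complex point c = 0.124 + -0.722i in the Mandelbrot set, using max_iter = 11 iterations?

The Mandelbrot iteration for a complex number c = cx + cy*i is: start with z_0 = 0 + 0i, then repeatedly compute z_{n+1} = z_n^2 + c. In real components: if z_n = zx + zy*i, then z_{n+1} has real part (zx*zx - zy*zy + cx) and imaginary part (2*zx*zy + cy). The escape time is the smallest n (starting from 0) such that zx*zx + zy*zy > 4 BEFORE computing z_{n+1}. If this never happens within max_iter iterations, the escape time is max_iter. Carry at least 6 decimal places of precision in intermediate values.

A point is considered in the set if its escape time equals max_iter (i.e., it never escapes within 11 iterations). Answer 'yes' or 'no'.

z_0 = 0 + 0i, c = 0.1240 + -0.7220i
Iter 1: z = 0.1240 + -0.7220i, |z|^2 = 0.5367
Iter 2: z = -0.3819 + -0.9011i, |z|^2 = 0.9578
Iter 3: z = -0.5420 + -0.0338i, |z|^2 = 0.2950
Iter 4: z = 0.4167 + -0.6854i, |z|^2 = 0.6434
Iter 5: z = -0.1722 + -1.2932i, |z|^2 = 1.7020
Iter 6: z = -1.5187 + -0.2767i, |z|^2 = 2.3830
Iter 7: z = 2.3538 + 0.1186i, |z|^2 = 5.5545
Escaped at iteration 7

Answer: no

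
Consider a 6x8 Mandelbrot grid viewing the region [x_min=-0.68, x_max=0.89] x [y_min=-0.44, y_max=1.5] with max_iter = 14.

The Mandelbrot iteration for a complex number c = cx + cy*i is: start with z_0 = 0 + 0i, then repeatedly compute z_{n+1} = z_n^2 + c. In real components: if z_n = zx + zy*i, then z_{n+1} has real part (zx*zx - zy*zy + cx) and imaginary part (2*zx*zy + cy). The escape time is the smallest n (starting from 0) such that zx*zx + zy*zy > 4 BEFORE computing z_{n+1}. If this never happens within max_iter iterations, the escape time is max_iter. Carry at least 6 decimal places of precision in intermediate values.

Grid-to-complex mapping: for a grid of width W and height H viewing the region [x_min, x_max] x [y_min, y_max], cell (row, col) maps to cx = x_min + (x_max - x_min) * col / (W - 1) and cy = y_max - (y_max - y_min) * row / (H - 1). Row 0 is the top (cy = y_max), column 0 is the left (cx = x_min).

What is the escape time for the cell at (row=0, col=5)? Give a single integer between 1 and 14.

z_0 = 0 + 0i, c = 0.8900 + 1.5000i
Iter 1: z = 0.8900 + 1.5000i, |z|^2 = 3.0421
Iter 2: z = -0.5679 + 4.1700i, |z|^2 = 17.7114
Escaped at iteration 2

Answer: 2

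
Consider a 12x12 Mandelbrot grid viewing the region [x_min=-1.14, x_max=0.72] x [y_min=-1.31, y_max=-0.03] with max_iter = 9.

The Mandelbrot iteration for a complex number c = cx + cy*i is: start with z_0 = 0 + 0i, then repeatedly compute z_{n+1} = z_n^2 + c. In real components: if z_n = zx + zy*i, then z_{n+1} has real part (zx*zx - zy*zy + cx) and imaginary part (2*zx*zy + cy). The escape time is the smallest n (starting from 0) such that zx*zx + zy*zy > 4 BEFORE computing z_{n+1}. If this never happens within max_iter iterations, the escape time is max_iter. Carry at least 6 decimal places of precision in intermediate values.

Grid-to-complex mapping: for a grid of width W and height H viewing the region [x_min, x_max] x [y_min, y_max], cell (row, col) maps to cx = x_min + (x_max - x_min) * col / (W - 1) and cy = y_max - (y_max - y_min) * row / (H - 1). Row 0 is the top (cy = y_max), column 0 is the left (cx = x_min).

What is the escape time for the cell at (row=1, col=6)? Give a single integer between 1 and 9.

z_0 = 0 + 0i, c = -0.1255 + -0.1464i
Iter 1: z = -0.1255 + -0.1464i, |z|^2 = 0.0372
Iter 2: z = -0.1311 + -0.1096i, |z|^2 = 0.0292
Iter 3: z = -0.1203 + -0.1176i, |z|^2 = 0.0283
Iter 4: z = -0.1248 + -0.1181i, |z|^2 = 0.0295
Iter 5: z = -0.1238 + -0.1169i, |z|^2 = 0.0290
Iter 6: z = -0.1238 + -0.1174i, |z|^2 = 0.0291
Iter 7: z = -0.1239 + -0.1173i, |z|^2 = 0.0291
Iter 8: z = -0.1239 + -0.1173i, |z|^2 = 0.0291

Answer: 9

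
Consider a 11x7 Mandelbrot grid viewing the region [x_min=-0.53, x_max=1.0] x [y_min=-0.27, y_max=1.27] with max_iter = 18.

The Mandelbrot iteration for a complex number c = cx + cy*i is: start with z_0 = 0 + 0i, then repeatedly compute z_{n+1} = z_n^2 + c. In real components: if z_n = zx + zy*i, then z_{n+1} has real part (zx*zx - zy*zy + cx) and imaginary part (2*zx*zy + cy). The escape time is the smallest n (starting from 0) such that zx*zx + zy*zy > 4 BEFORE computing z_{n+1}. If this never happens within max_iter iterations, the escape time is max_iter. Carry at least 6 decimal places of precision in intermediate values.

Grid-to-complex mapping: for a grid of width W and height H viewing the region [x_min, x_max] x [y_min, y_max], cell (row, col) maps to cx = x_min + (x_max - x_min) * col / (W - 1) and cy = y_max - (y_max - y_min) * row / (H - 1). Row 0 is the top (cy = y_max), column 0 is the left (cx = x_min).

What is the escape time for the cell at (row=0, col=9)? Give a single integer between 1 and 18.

z_0 = 0 + 0i, c = 0.8470 + 1.2700i
Iter 1: z = 0.8470 + 1.2700i, |z|^2 = 2.3303
Iter 2: z = -0.0485 + 3.4214i, |z|^2 = 11.7082
Escaped at iteration 2

Answer: 2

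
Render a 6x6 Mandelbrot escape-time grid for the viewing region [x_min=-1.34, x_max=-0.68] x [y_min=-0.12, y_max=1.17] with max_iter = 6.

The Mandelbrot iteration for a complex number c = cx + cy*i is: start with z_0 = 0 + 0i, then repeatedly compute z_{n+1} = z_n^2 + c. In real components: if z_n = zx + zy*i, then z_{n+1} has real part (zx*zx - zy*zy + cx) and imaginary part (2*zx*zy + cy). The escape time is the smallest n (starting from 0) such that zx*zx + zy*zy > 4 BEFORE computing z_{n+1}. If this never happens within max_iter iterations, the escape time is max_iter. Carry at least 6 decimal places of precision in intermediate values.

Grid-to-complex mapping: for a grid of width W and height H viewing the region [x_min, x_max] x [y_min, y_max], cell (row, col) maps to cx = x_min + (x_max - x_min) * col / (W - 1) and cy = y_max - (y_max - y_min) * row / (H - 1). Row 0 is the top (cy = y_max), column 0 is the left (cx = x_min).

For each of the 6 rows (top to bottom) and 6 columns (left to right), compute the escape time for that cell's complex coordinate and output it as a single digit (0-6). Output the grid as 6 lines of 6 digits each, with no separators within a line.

Answer: 233333
333334
334456
666666
666666
666666

Derivation:
(row=0, col=0): c = -1.3400 + 1.1700i → escape time 2
(row=0, col=1): c = -1.2080 + 1.1700i → escape time 3
(row=0, col=2): c = -1.0760 + 1.1700i → escape time 3
(row=0, col=3): c = -0.9440 + 1.1700i → escape time 3
(row=0, col=4): c = -0.8120 + 1.1700i → escape time 3
(row=0, col=5): c = -0.6800 + 1.1700i → escape time 3
(row=1, col=0): c = -1.3400 + 0.9120i → escape time 3
(row=1, col=1): c = -1.2080 + 0.9120i → escape time 3
(row=1, col=2): c = -1.0760 + 0.9120i → escape time 3
(row=1, col=3): c = -0.9440 + 0.9120i → escape time 3
(row=1, col=4): c = -0.8120 + 0.9120i → escape time 3
(row=1, col=5): c = -0.6800 + 0.9120i → escape time 4
(row=2, col=0): c = -1.3400 + 0.6540i → escape time 3
(row=2, col=1): c = -1.2080 + 0.6540i → escape time 3
(row=2, col=2): c = -1.0760 + 0.6540i → escape time 4
(row=2, col=3): c = -0.9440 + 0.6540i → escape time 4
(row=2, col=4): c = -0.8120 + 0.6540i → escape time 5
(row=2, col=5): c = -0.6800 + 0.6540i → escape time 6
(row=3, col=0): c = -1.3400 + 0.3960i → escape time 6
(row=3, col=1): c = -1.2080 + 0.3960i → escape time 6
(row=3, col=2): c = -1.0760 + 0.3960i → escape time 6
(row=3, col=3): c = -0.9440 + 0.3960i → escape time 6
(row=3, col=4): c = -0.8120 + 0.3960i → escape time 6
(row=3, col=5): c = -0.6800 + 0.3960i → escape time 6
(row=4, col=0): c = -1.3400 + 0.1380i → escape time 6
(row=4, col=1): c = -1.2080 + 0.1380i → escape time 6
(row=4, col=2): c = -1.0760 + 0.1380i → escape time 6
(row=4, col=3): c = -0.9440 + 0.1380i → escape time 6
(row=4, col=4): c = -0.8120 + 0.1380i → escape time 6
(row=4, col=5): c = -0.6800 + 0.1380i → escape time 6
(row=5, col=0): c = -1.3400 + -0.1200i → escape time 6
(row=5, col=1): c = -1.2080 + -0.1200i → escape time 6
(row=5, col=2): c = -1.0760 + -0.1200i → escape time 6
(row=5, col=3): c = -0.9440 + -0.1200i → escape time 6
(row=5, col=4): c = -0.8120 + -0.1200i → escape time 6
(row=5, col=5): c = -0.6800 + -0.1200i → escape time 6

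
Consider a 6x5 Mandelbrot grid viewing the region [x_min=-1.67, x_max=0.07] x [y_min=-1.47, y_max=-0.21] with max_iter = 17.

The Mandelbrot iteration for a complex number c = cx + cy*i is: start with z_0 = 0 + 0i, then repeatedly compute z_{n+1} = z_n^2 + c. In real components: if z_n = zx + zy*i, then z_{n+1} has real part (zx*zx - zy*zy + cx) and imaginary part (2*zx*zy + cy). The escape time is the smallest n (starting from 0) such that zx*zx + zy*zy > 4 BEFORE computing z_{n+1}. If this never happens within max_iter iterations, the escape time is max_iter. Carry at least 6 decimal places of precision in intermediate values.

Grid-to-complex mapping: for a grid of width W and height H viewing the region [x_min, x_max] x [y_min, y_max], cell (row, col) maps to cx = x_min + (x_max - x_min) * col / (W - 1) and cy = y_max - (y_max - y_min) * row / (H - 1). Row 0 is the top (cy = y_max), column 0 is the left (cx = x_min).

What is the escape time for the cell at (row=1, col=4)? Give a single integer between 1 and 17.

z_0 = 0 + 0i, c = -0.2780 + -0.5250i
Iter 1: z = -0.2780 + -0.5250i, |z|^2 = 0.3529
Iter 2: z = -0.4763 + -0.2331i, |z|^2 = 0.2812
Iter 3: z = -0.1054 + -0.3029i, |z|^2 = 0.1029
Iter 4: z = -0.3586 + -0.4611i, |z|^2 = 0.3413
Iter 5: z = -0.3620 + -0.1942i, |z|^2 = 0.1688
Iter 6: z = -0.1847 + -0.3844i, |z|^2 = 0.1818
Iter 7: z = -0.3916 + -0.3830i, |z|^2 = 0.3001
Iter 8: z = -0.2713 + -0.2250i, |z|^2 = 0.1242
Iter 9: z = -0.2550 + -0.4029i, |z|^2 = 0.2274
Iter 10: z = -0.3753 + -0.3195i, |z|^2 = 0.2430
Iter 11: z = -0.2392 + -0.2852i, |z|^2 = 0.1386
Iter 12: z = -0.3021 + -0.3886i, |z|^2 = 0.2422
Iter 13: z = -0.3377 + -0.2902i, |z|^2 = 0.1983
Iter 14: z = -0.2482 + -0.3290i, |z|^2 = 0.1698
Iter 15: z = -0.3246 + -0.3617i, |z|^2 = 0.2362
Iter 16: z = -0.3035 + -0.2902i, |z|^2 = 0.1763

Answer: 17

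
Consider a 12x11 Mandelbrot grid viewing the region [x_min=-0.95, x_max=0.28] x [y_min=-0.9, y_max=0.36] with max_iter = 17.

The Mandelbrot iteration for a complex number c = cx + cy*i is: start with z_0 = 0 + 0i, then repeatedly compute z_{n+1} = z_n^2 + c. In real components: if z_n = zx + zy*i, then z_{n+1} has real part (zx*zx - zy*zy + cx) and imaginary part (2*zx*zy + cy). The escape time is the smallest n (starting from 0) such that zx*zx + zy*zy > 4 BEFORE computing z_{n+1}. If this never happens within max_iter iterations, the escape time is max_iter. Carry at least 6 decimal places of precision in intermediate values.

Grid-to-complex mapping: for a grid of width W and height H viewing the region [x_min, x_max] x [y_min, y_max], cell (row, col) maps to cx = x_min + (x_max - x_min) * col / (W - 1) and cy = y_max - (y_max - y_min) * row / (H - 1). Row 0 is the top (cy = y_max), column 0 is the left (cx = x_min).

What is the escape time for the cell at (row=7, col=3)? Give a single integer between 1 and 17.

z_0 = 0 + 0i, c = -0.6145 + -0.5220i
Iter 1: z = -0.6145 + -0.5220i, |z|^2 = 0.6502
Iter 2: z = -0.5094 + 0.1196i, |z|^2 = 0.2738
Iter 3: z = -0.3694 + -0.6438i, |z|^2 = 0.5510
Iter 4: z = -0.8926 + -0.0463i, |z|^2 = 0.7989
Iter 5: z = 0.1800 + -0.4393i, |z|^2 = 0.2254
Iter 6: z = -0.7751 + -0.6802i, |z|^2 = 1.0634
Iter 7: z = -0.4764 + 0.5324i, |z|^2 = 0.5104
Iter 8: z = -0.6710 + -1.0293i, |z|^2 = 1.5096
Iter 9: z = -1.2238 + 0.8592i, |z|^2 = 2.2359
Iter 10: z = 0.1448 + -2.6251i, |z|^2 = 6.9118
Escaped at iteration 10

Answer: 10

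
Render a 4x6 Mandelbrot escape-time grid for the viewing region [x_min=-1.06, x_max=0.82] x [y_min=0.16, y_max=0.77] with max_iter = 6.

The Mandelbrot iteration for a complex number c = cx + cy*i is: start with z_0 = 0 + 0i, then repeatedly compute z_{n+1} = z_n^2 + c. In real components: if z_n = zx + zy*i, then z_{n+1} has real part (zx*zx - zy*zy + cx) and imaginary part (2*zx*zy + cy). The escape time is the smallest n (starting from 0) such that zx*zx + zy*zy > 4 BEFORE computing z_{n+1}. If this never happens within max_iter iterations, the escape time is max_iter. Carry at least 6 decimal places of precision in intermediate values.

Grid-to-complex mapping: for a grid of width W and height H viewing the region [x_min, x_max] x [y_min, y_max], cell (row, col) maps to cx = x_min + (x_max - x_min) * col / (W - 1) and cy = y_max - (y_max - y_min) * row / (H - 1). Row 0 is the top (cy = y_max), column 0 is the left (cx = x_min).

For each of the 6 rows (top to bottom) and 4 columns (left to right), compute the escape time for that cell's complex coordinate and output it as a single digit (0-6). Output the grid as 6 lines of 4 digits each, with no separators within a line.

(row=0, col=0): c = -1.0600 + 0.7700i → escape time 3
(row=0, col=1): c = -0.4333 + 0.7700i → escape time 6
(row=0, col=2): c = 0.1933 + 0.7700i → escape time 5
(row=0, col=3): c = 0.8200 + 0.7700i → escape time 2
(row=1, col=0): c = -1.0600 + 0.6480i → escape time 4
(row=1, col=1): c = -0.4333 + 0.6480i → escape time 6
(row=1, col=2): c = 0.1933 + 0.6480i → escape time 6
(row=1, col=3): c = 0.8200 + 0.6480i → escape time 2
(row=2, col=0): c = -1.0600 + 0.5260i → escape time 5
(row=2, col=1): c = -0.4333 + 0.5260i → escape time 6
(row=2, col=2): c = 0.1933 + 0.5260i → escape time 6
(row=2, col=3): c = 0.8200 + 0.5260i → escape time 3
(row=3, col=0): c = -1.0600 + 0.4040i → escape time 6
(row=3, col=1): c = -0.4333 + 0.4040i → escape time 6
(row=3, col=2): c = 0.1933 + 0.4040i → escape time 6
(row=3, col=3): c = 0.8200 + 0.4040i → escape time 3
(row=4, col=0): c = -1.0600 + 0.2820i → escape time 6
(row=4, col=1): c = -0.4333 + 0.2820i → escape time 6
(row=4, col=2): c = 0.1933 + 0.2820i → escape time 6
(row=4, col=3): c = 0.8200 + 0.2820i → escape time 3
(row=5, col=0): c = -1.0600 + 0.1600i → escape time 6
(row=5, col=1): c = -0.4333 + 0.1600i → escape time 6
(row=5, col=2): c = 0.1933 + 0.1600i → escape time 6
(row=5, col=3): c = 0.8200 + 0.1600i → escape time 3

Answer: 3652
4662
5663
6663
6663
6663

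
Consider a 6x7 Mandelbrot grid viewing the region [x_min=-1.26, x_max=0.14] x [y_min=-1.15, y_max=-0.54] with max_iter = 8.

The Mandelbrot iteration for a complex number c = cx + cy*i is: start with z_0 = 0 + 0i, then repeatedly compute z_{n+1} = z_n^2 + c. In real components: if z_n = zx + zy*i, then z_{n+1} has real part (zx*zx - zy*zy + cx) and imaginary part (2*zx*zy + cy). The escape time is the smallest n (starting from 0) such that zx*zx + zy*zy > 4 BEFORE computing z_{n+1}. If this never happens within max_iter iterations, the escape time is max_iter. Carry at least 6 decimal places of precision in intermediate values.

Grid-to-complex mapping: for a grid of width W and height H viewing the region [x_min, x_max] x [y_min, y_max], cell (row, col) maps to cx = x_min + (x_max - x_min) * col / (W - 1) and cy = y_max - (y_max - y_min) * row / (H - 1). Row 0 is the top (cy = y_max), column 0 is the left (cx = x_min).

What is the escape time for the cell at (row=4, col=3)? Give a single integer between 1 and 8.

z_0 = 0 + 0i, c = -0.4200 + -0.9467i
Iter 1: z = -0.4200 + -0.9467i, |z|^2 = 1.0726
Iter 2: z = -1.1398 + -0.1515i, |z|^2 = 1.3220
Iter 3: z = 0.8562 + -0.6014i, |z|^2 = 1.0947
Iter 4: z = -0.0487 + -1.9764i, |z|^2 = 3.9086
Iter 5: z = -4.3239 + -0.7543i, |z|^2 = 19.2650
Escaped at iteration 5

Answer: 5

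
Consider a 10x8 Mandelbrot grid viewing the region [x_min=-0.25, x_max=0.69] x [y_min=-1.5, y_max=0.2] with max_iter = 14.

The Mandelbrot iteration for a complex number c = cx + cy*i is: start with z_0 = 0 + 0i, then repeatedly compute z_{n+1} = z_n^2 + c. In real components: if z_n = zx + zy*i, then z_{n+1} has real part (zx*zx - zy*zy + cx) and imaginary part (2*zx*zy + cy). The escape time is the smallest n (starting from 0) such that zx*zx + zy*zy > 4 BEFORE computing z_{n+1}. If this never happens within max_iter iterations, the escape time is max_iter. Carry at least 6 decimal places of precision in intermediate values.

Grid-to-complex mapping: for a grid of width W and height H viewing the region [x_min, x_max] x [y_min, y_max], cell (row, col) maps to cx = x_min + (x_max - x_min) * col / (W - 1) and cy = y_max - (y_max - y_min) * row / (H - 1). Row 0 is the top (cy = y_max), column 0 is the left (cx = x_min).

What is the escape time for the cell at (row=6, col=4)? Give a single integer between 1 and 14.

Answer: 2

Derivation:
z_0 = 0 + 0i, c = 0.1678 + -1.2571i
Iter 1: z = 0.1678 + -1.2571i, |z|^2 = 1.6086
Iter 2: z = -1.3845 + -1.6790i, |z|^2 = 4.7358
Escaped at iteration 2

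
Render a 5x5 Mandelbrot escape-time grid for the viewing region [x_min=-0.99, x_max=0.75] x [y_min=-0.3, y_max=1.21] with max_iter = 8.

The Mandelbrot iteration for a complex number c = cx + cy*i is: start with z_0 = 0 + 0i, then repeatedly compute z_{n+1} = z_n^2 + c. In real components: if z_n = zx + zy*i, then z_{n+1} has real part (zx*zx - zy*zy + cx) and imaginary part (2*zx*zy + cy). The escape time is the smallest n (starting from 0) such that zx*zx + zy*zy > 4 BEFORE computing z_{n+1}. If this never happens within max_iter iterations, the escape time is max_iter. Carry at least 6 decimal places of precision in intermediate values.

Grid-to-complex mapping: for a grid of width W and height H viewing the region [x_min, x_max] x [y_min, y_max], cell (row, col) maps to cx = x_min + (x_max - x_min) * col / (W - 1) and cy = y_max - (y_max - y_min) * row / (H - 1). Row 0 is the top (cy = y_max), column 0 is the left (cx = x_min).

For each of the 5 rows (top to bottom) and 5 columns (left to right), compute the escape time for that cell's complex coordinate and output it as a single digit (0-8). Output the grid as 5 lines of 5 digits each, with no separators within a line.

Answer: 33322
34842
58883
88883
88883

Derivation:
(row=0, col=0): c = -0.9900 + 1.2100i → escape time 3
(row=0, col=1): c = -0.5550 + 1.2100i → escape time 3
(row=0, col=2): c = -0.1200 + 1.2100i → escape time 3
(row=0, col=3): c = 0.3150 + 1.2100i → escape time 2
(row=0, col=4): c = 0.7500 + 1.2100i → escape time 2
(row=1, col=0): c = -0.9900 + 0.8325i → escape time 3
(row=1, col=1): c = -0.5550 + 0.8325i → escape time 4
(row=1, col=2): c = -0.1200 + 0.8325i → escape time 8
(row=1, col=3): c = 0.3150 + 0.8325i → escape time 4
(row=1, col=4): c = 0.7500 + 0.8325i → escape time 2
(row=2, col=0): c = -0.9900 + 0.4550i → escape time 5
(row=2, col=1): c = -0.5550 + 0.4550i → escape time 8
(row=2, col=2): c = -0.1200 + 0.4550i → escape time 8
(row=2, col=3): c = 0.3150 + 0.4550i → escape time 8
(row=2, col=4): c = 0.7500 + 0.4550i → escape time 3
(row=3, col=0): c = -0.9900 + 0.0775i → escape time 8
(row=3, col=1): c = -0.5550 + 0.0775i → escape time 8
(row=3, col=2): c = -0.1200 + 0.0775i → escape time 8
(row=3, col=3): c = 0.3150 + 0.0775i → escape time 8
(row=3, col=4): c = 0.7500 + 0.0775i → escape time 3
(row=4, col=0): c = -0.9900 + -0.3000i → escape time 8
(row=4, col=1): c = -0.5550 + -0.3000i → escape time 8
(row=4, col=2): c = -0.1200 + -0.3000i → escape time 8
(row=4, col=3): c = 0.3150 + -0.3000i → escape time 8
(row=4, col=4): c = 0.7500 + -0.3000i → escape time 3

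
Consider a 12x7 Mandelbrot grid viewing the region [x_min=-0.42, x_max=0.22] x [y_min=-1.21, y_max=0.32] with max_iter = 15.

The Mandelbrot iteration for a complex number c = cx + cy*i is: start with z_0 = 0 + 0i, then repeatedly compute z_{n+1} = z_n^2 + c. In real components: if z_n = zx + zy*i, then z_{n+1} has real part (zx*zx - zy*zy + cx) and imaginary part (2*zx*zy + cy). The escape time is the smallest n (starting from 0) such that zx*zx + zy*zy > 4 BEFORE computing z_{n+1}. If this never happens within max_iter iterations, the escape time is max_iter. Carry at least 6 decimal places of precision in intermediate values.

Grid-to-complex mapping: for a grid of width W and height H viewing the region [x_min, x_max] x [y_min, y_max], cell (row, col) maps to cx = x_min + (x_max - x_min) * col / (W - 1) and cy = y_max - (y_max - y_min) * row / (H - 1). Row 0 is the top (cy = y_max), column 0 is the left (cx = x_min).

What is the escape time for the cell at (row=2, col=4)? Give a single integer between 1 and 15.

z_0 = 0 + 0i, c = -0.1873 + -0.1900i
Iter 1: z = -0.1873 + -0.1900i, |z|^2 = 0.0712
Iter 2: z = -0.1883 + -0.1188i, |z|^2 = 0.0496
Iter 3: z = -0.1659 + -0.1452i, |z|^2 = 0.0486
Iter 4: z = -0.1808 + -0.1418i, |z|^2 = 0.0528
Iter 5: z = -0.1747 + -0.1387i, |z|^2 = 0.0498
Iter 6: z = -0.1760 + -0.1415i, |z|^2 = 0.0510
Iter 7: z = -0.1763 + -0.1402i, |z|^2 = 0.0507
Iter 8: z = -0.1758 + -0.1406i, |z|^2 = 0.0507
Iter 9: z = -0.1761 + -0.1406i, |z|^2 = 0.0508
Iter 10: z = -0.1760 + -0.1405i, |z|^2 = 0.0507
Iter 11: z = -0.1760 + -0.1405i, |z|^2 = 0.0507
Iter 12: z = -0.1760 + -0.1405i, |z|^2 = 0.0507
Iter 13: z = -0.1760 + -0.1405i, |z|^2 = 0.0507
Iter 14: z = -0.1760 + -0.1405i, |z|^2 = 0.0507

Answer: 15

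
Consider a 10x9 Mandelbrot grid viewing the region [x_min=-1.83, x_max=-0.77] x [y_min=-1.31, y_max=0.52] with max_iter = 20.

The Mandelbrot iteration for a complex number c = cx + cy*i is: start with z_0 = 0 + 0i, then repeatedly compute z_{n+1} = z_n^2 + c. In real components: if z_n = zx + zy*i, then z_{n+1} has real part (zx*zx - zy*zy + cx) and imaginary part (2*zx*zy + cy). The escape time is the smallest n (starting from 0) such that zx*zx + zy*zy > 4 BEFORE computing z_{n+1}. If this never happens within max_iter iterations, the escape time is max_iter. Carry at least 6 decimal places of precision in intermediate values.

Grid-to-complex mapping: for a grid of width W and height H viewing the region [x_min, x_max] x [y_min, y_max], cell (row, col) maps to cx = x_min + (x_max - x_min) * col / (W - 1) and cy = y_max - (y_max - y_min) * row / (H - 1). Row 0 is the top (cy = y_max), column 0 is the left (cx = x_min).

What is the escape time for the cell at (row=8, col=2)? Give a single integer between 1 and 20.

z_0 = 0 + 0i, c = -1.5944 + -1.3100i
Iter 1: z = -1.5944 + -1.3100i, |z|^2 = 4.2584
Escaped at iteration 1

Answer: 1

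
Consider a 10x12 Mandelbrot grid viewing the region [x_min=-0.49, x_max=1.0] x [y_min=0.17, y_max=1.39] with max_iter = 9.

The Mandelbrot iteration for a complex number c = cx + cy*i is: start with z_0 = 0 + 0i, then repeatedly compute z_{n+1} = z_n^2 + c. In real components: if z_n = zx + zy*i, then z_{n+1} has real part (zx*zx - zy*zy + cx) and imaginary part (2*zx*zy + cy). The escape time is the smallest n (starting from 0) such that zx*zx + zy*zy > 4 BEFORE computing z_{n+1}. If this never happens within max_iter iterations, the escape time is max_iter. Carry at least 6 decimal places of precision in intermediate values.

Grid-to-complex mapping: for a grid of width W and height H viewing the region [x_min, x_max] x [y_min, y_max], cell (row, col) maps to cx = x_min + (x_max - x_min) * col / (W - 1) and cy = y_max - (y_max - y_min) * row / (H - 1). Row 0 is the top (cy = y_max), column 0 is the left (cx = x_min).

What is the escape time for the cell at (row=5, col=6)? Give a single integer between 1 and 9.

Answer: 3

Derivation:
z_0 = 0 + 0i, c = 0.5033 + 0.8355i
Iter 1: z = 0.5033 + 0.8355i, |z|^2 = 0.9513
Iter 2: z = 0.0587 + 1.6765i, |z|^2 = 2.8140
Iter 3: z = -2.3038 + 1.0323i, |z|^2 = 6.3731
Escaped at iteration 3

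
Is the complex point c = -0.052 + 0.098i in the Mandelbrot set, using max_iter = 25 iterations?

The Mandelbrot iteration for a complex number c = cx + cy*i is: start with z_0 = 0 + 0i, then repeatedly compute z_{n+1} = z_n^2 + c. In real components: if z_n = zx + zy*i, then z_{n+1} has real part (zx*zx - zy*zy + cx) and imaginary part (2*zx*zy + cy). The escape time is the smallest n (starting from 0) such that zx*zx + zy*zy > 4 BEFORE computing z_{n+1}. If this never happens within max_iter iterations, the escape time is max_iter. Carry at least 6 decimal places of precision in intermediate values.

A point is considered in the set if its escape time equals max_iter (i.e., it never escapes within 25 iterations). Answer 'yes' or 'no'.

z_0 = 0 + 0i, c = -0.0520 + 0.0980i
Iter 1: z = -0.0520 + 0.0980i, |z|^2 = 0.0123
Iter 2: z = -0.0589 + 0.0878i, |z|^2 = 0.0112
Iter 3: z = -0.0562 + 0.0877i, |z|^2 = 0.0108
Iter 4: z = -0.0565 + 0.0881i, |z|^2 = 0.0110
Iter 5: z = -0.0566 + 0.0880i, |z|^2 = 0.0110
Iter 6: z = -0.0565 + 0.0880i, |z|^2 = 0.0109
Iter 7: z = -0.0566 + 0.0880i, |z|^2 = 0.0109
Iter 8: z = -0.0566 + 0.0880i, |z|^2 = 0.0109
Iter 9: z = -0.0566 + 0.0880i, |z|^2 = 0.0109
Iter 10: z = -0.0566 + 0.0880i, |z|^2 = 0.0109
Iter 11: z = -0.0566 + 0.0880i, |z|^2 = 0.0109
Iter 12: z = -0.0566 + 0.0880i, |z|^2 = 0.0109
Iter 13: z = -0.0566 + 0.0880i, |z|^2 = 0.0109
Iter 14: z = -0.0566 + 0.0880i, |z|^2 = 0.0109
Iter 15: z = -0.0566 + 0.0880i, |z|^2 = 0.0109
Iter 16: z = -0.0566 + 0.0880i, |z|^2 = 0.0109
Iter 17: z = -0.0566 + 0.0880i, |z|^2 = 0.0109
Iter 18: z = -0.0566 + 0.0880i, |z|^2 = 0.0109
Iter 19: z = -0.0566 + 0.0880i, |z|^2 = 0.0109
Iter 20: z = -0.0566 + 0.0880i, |z|^2 = 0.0109
Iter 21: z = -0.0566 + 0.0880i, |z|^2 = 0.0109
Iter 22: z = -0.0566 + 0.0880i, |z|^2 = 0.0109
Iter 23: z = -0.0566 + 0.0880i, |z|^2 = 0.0109
Iter 24: z = -0.0566 + 0.0880i, |z|^2 = 0.0109
Did not escape in 25 iterations → in set

Answer: yes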